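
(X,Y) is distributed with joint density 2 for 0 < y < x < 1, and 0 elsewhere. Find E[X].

f_X(x) = ∫_0^x 2 dy = 2 x
E[X] = ∫_0^1 x × (2 x) dx = \frac{2}{3}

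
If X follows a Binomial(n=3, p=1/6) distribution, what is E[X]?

For X ~ Binomial(n=3, p=1/6), the expected value is:
E[X] = \frac{1}{2}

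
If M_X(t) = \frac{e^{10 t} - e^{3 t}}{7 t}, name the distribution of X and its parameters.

The MGF M(t) = \frac{e^{10 t} - e^{3 t}}{7 t} is the standard form for the Uniform distribution.
Comparing with the known MGF formula identifies: Uniform(3, 10)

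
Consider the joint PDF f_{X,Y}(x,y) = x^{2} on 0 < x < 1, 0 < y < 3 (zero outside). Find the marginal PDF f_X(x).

f_X(x) = ∫_0^3 f(x,y) dy
= ∫_0^3 x^{2} dy
= 3 x^{2} for 0 < x < 1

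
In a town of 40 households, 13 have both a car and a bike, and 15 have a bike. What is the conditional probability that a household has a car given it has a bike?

P(A ∩ B) = 13/40
P(B) = 15/40 = 3/8
P(A|B) = P(A ∩ B) / P(B) = (13/40) / (3/8) = 13/15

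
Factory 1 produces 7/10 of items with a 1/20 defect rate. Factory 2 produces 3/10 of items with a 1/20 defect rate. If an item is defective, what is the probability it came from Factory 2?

Using Bayes' theorem:
P(F1) = 7/10, P(D|F1) = 1/20
P(F2) = 3/10, P(D|F2) = 1/20
P(D) = P(D|F1)P(F1) + P(D|F2)P(F2)
     = \frac{1}{20}
P(F2|D) = P(D|F2)P(F2) / P(D)
= \frac{3}{10}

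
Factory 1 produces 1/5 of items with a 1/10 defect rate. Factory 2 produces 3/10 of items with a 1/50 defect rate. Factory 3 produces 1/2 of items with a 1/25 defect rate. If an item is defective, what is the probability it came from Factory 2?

Using Bayes' theorem:
P(F1) = 1/5, P(D|F1) = 1/10
P(F2) = 3/10, P(D|F2) = 1/50
P(F3) = 1/2, P(D|F3) = 1/25
P(D) = P(D|F1)P(F1) + P(D|F2)P(F2) + P(D|F3)P(F3)
     = \frac{23}{500}
P(F2|D) = P(D|F2)P(F2) / P(D)
= \frac{3}{23}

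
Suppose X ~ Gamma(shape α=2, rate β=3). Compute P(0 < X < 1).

P(0 < X < 1) = ∫_{0}^{1} f(x) dx
where f(x) = 9 x e^{- 3 x}
= 1 - \frac{4}{e^{3}}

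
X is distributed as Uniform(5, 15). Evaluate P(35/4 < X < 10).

P(35/4 < X < 10) = ∫_{35/4}^{10} f(x) dx
where f(x) = \frac{1}{10}
= \frac{1}{8}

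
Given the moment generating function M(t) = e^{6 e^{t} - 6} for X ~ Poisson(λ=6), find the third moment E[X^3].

To find E[X^3], compute M^(3)(0):
M^(1)(t) = 6 e^{t} e^{6 e^{t} - 6}
M^(2)(t) = 36 e^{2 t} e^{6 e^{t} - 6} + 6 e^{t} e^{6 e^{t} - 6}
M^(3)(t) = 216 e^{3 t} e^{6 e^{t} - 6} + 108 e^{2 t} e^{6 e^{t} - 6} + 6 e^{t} e^{6 e^{t} - 6}
M^(3)(0) = 330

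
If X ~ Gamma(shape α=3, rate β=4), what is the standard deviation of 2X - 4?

For X ~ Gamma(shape α=3, rate β=4):
Var(X) = \frac{3}{16}
SD(X) = √(Var(X)) = √(\frac{3}{16}) = \frac{\sqrt{3}}{4}
SD(2X - 4) = |2| × SD(X) = 2 × \frac{\sqrt{3}}{4} = \frac{\sqrt{3}}{2}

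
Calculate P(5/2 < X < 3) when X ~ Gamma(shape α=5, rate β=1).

P(5/2 < X < 3) = ∫_{5/2}^{3} f(x) dx
where f(x) = \frac{x^{4} e^{- x}}{24}
= - \frac{131}{8 e^{3}} + \frac{4169}{384 e^{\frac{5}{2}}}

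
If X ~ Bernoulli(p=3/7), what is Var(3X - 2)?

For X ~ Bernoulli(p=3/7):
Var(X) = \frac{12}{49}
Var(3X - 2) = (3)² × Var(X) = 9 × \frac{12}{49} = \frac{108}{49}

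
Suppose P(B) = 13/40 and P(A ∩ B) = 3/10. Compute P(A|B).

P(A|B) = P(A ∩ B) / P(B)
= (3/10) / (13/40)
= 12/13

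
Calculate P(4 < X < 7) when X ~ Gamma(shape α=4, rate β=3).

P(4 < X < 7) = ∫_{4}^{7} f(x) dx
where f(x) = \frac{27 x^{3} e^{- 3 x}}{2}
= \frac{-1786 + 373 e^{9}}{e^{21}}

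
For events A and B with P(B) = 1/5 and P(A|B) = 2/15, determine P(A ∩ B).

By definition, P(A|B) = P(A ∩ B) / P(B)
So P(A ∩ B) = P(A|B) × P(B)
= 2/15 × 1/5
= 2/75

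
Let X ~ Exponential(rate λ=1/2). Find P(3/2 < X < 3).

P(3/2 < X < 3) = ∫_{3/2}^{3} f(x) dx
where f(x) = \frac{e^{- \frac{x}{2}}}{2}
= - \frac{1}{e^{\frac{3}{2}}} + e^{- \frac{3}{4}}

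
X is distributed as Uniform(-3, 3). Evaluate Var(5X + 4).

For X ~ Uniform(-3, 3):
Var(X) = 3
Var(5X + 4) = (5)² × Var(X) = 25 × 3 = 75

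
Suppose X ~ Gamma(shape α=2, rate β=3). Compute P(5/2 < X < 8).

P(5/2 < X < 8) = ∫_{5/2}^{8} f(x) dx
where f(x) = 9 x e^{- 3 x}
= - \frac{25}{e^{24}} + \frac{17}{2 e^{\frac{15}{2}}}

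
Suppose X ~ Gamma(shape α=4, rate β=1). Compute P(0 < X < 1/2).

P(0 < X < 1/2) = ∫_{0}^{1/2} f(x) dx
where f(x) = \frac{x^{3} e^{- x}}{6}
= 1 - \frac{79}{48 e^{\frac{1}{2}}}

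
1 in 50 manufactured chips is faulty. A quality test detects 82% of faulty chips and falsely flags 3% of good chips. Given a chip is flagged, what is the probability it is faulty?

Let D = the rare event, + = positive/flagged.
P(D) = 1/50
P(+|D) = 82/100 = 41/50
P(+|D') = 3/100
P(+) = P(+|D)P(D) + P(+|D')P(D')
     = \frac{41}{50} × \frac{1}{50} + \frac{3}{100} × \frac{49}{50}
     = \frac{229}{5000}
P(D|+) = P(+|D)P(D)/P(+) = \frac{82}{229}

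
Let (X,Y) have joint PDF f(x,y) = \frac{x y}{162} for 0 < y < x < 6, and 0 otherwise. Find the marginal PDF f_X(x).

f_X(x) = ∫_0^x \frac{x y}{162} dy = \frac{x^{3}}{324}
for 0 < x < 6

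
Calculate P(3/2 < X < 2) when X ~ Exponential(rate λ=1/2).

P(3/2 < X < 2) = ∫_{3/2}^{2} f(x) dx
where f(x) = \frac{e^{- \frac{x}{2}}}{2}
= - \frac{1}{e} + e^{- \frac{3}{4}}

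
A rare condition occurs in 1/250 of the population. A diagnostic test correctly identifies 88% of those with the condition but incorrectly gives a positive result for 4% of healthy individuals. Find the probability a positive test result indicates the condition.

Let D = the rare event, + = positive/flagged.
P(D) = 1/250
P(+|D) = 88/100 = 22/25
P(+|D') = 4/100 = 1/25
P(+) = P(+|D)P(D) + P(+|D')P(D')
     = \frac{22}{25} × \frac{1}{250} + \frac{1}{25} × \frac{249}{250}
     = \frac{271}{6250}
P(D|+) = P(+|D)P(D)/P(+) = \frac{22}{271}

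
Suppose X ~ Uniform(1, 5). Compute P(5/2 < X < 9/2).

P(5/2 < X < 9/2) = ∫_{5/2}^{9/2} f(x) dx
where f(x) = \frac{1}{4}
= \frac{1}{2}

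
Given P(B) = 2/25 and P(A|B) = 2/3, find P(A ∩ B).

By definition, P(A|B) = P(A ∩ B) / P(B)
So P(A ∩ B) = P(A|B) × P(B)
= 2/3 × 2/25
= 4/75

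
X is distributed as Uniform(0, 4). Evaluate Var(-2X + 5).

For X ~ Uniform(0, 4):
Var(X) = \frac{4}{3}
Var(-2X + 5) = (-2)² × Var(X) = 4 × \frac{4}{3} = \frac{16}{3}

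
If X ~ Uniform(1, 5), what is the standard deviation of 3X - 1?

For X ~ Uniform(1, 5):
Var(X) = \frac{4}{3}
SD(X) = √(Var(X)) = √(\frac{4}{3}) = \frac{2 \sqrt{3}}{3}
SD(3X - 1) = |3| × SD(X) = 3 × \frac{2 \sqrt{3}}{3} = 2 \sqrt{3}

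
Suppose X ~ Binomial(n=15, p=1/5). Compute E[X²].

Using the identity E[X²] = Var(X) + (E[X])²:
E[X] = 3
Var(X) = \frac{12}{5}
E[X²] = \frac{12}{5} + (3)²
= \frac{57}{5}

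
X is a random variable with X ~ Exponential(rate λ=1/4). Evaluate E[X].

For X ~ Exponential(rate λ=1/4), the expected value is:
E[X] = 4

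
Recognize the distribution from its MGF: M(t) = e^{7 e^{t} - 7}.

The MGF M(t) = e^{7 e^{t} - 7} is the standard form for the Poisson distribution.
Comparing with the known MGF formula identifies: Poisson(λ=7)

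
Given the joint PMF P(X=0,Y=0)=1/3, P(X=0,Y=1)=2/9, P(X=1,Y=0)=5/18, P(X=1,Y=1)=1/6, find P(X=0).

P(X=0) = P(X=0,Y=0) + P(X=0,Y=1)
= 1/3 + 2/9
= 5/9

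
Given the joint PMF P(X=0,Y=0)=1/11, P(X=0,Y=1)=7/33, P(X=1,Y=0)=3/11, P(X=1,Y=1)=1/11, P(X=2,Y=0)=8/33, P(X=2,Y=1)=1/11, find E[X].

First find marginal of X:
P(X=0) = 10/33
P(X=1) = 4/11
P(X=2) = 1/3
E[X] = 0 × 10/33 + 1 × 4/11 + 2 × 1/3 = 34/33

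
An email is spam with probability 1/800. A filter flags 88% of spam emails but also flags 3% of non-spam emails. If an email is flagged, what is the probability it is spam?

Let D = the rare event, + = positive/flagged.
P(D) = 1/800
P(+|D) = 88/100 = 22/25
P(+|D') = 3/100
P(+) = P(+|D)P(D) + P(+|D')P(D')
     = \frac{22}{25} × \frac{1}{800} + \frac{3}{100} × \frac{799}{800}
     = \frac{497}{16000}
P(D|+) = P(+|D)P(D)/P(+) = \frac{88}{2485}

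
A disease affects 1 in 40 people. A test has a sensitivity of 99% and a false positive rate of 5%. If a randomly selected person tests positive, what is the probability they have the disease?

Let D = the rare event, + = positive/flagged.
P(D) = 1/40
P(+|D) = 99/100
P(+|D') = 5/100 = 1/20
P(+) = P(+|D)P(D) + P(+|D')P(D')
     = \frac{99}{100} × \frac{1}{40} + \frac{1}{20} × \frac{39}{40}
     = \frac{147}{2000}
P(D|+) = P(+|D)P(D)/P(+) = \frac{33}{98}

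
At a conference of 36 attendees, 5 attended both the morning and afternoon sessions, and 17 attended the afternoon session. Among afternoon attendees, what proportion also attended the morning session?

P(A ∩ B) = 5/36
P(B) = 17/36
P(A|B) = P(A ∩ B) / P(B) = (5/36) / (17/36) = 5/17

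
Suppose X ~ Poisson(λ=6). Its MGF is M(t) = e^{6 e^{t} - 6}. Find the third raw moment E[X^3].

To find E[X^3], compute M^(3)(0):
M^(1)(t) = 6 e^{t} e^{6 e^{t} - 6}
M^(2)(t) = 36 e^{2 t} e^{6 e^{t} - 6} + 6 e^{t} e^{6 e^{t} - 6}
M^(3)(t) = 216 e^{3 t} e^{6 e^{t} - 6} + 108 e^{2 t} e^{6 e^{t} - 6} + 6 e^{t} e^{6 e^{t} - 6}
M^(3)(0) = 330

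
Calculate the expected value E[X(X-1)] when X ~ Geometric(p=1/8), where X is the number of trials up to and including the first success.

E[X(X-1)] = E[X² - X] = E[X²] - E[X]
E[X] = 8
E[X²] = Var(X) + (E[X])² = 56 + (8)² = 120
E[X(X-1)] = 120 - 8 = 112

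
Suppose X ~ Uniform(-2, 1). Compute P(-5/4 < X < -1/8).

P(-5/4 < X < -1/8) = ∫_{-5/4}^{-1/8} f(x) dx
where f(x) = \frac{1}{3}
= \frac{3}{8}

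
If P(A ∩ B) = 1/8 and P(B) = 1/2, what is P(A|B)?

P(A|B) = P(A ∩ B) / P(B)
= (1/8) / (1/2)
= 1/4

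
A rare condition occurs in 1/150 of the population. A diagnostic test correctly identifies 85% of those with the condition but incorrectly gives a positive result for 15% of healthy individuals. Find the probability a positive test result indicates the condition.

Let D = the rare event, + = positive/flagged.
P(D) = 1/150
P(+|D) = 85/100 = 17/20
P(+|D') = 15/100 = 3/20
P(+) = P(+|D)P(D) + P(+|D')P(D')
     = \frac{17}{20} × \frac{1}{150} + \frac{3}{20} × \frac{149}{150}
     = \frac{58}{375}
P(D|+) = P(+|D)P(D)/P(+) = \frac{17}{464}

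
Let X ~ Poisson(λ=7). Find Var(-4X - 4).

For X ~ Poisson(λ=7):
Var(X) = 7
Var(-4X - 4) = (-4)² × Var(X) = 16 × 7 = 112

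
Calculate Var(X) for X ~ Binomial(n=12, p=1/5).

For X ~ Binomial(n=12, p=1/5):
Var(X) = \frac{48}{25}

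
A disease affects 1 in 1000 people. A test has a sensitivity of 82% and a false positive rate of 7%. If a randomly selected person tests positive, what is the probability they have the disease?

Let D = the rare event, + = positive/flagged.
P(D) = 1/1000
P(+|D) = 82/100 = 41/50
P(+|D') = 7/100
P(+) = P(+|D)P(D) + P(+|D')P(D')
     = \frac{41}{50} × \frac{1}{1000} + \frac{7}{100} × \frac{999}{1000}
     = \frac{283}{4000}
P(D|+) = P(+|D)P(D)/P(+) = \frac{82}{7075}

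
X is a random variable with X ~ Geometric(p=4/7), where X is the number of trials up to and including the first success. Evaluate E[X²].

Using the identity E[X²] = Var(X) + (E[X])²:
E[X] = \frac{7}{4}
Var(X) = \frac{21}{16}
E[X²] = \frac{21}{16} + (\frac{7}{4})²
= \frac{35}{8}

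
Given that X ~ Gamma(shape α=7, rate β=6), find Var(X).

For X ~ Gamma(shape α=7, rate β=6):
Var(X) = \frac{7}{36}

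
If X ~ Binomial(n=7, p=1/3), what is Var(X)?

For X ~ Binomial(n=7, p=1/3):
Var(X) = \frac{14}{9}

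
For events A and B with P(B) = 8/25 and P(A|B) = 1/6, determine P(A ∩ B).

By definition, P(A|B) = P(A ∩ B) / P(B)
So P(A ∩ B) = P(A|B) × P(B)
= 1/6 × 8/25
= 4/75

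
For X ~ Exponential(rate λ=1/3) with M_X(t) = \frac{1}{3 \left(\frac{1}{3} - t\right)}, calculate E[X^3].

To find E[X^3], compute M^(3)(0):
M^(1)(t) = \frac{1}{3 \left(\frac{1}{3} - t\right)^{2}}
M^(2)(t) = \frac{2}{3 \left(\frac{1}{3} - t\right)^{3}}
M^(3)(t) = \frac{2}{\left(\frac{1}{3} - t\right)^{4}}
M^(3)(0) = 162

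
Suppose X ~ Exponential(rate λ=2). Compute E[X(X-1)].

E[X(X-1)] = E[X² - X] = E[X²] - E[X]
E[X] = \frac{1}{2}
E[X²] = Var(X) + (E[X])² = \frac{1}{4} + (\frac{1}{2})² = \frac{1}{2}
E[X(X-1)] = \frac{1}{2} - \frac{1}{2} = 0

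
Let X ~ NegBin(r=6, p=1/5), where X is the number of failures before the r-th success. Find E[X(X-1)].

E[X(X-1)] = E[X² - X] = E[X²] - E[X]
E[X] = 24
E[X²] = Var(X) + (E[X])² = 120 + (24)² = 696
E[X(X-1)] = 696 - 24 = 672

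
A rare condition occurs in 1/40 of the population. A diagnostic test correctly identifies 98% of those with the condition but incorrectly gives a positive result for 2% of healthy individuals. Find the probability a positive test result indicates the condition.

Let D = the rare event, + = positive/flagged.
P(D) = 1/40
P(+|D) = 98/100 = 49/50
P(+|D') = 2/100 = 1/50
P(+) = P(+|D)P(D) + P(+|D')P(D')
     = \frac{49}{50} × \frac{1}{40} + \frac{1}{50} × \frac{39}{40}
     = \frac{11}{250}
P(D|+) = P(+|D)P(D)/P(+) = \frac{49}{88}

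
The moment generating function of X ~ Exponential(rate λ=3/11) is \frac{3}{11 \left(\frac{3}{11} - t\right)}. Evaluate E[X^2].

To find E[X^2], compute M^(2)(0):
M^(1)(t) = \frac{3}{11 \left(\frac{3}{11} - t\right)^{2}}
M^(2)(t) = \frac{6}{11 \left(\frac{3}{11} - t\right)^{3}}
M^(2)(0) = \frac{242}{9}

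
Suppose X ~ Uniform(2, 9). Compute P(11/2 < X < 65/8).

P(11/2 < X < 65/8) = ∫_{11/2}^{65/8} f(x) dx
where f(x) = \frac{1}{7}
= \frac{3}{8}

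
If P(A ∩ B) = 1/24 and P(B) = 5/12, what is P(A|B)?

P(A|B) = P(A ∩ B) / P(B)
= (1/24) / (5/12)
= 1/10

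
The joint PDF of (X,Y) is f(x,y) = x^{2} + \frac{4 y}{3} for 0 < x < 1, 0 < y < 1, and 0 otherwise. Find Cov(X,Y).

E[XY] = ∫∫ xy × f(x,y) dx dy = \frac{25}{72}
E[X] = \frac{7}{12}
E[Y] = \frac{11}{18}
Cov(X,Y) = E[XY] - E[X]E[Y] = - \frac{1}{108}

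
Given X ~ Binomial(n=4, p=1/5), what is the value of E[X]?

For X ~ Binomial(n=4, p=1/5), the expected value is:
E[X] = \frac{4}{5}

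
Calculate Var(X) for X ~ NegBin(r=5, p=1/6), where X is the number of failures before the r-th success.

For X ~ NegBin(r=5, p=1/6), where X is the number of failures before the r-th success:
Var(X) = 150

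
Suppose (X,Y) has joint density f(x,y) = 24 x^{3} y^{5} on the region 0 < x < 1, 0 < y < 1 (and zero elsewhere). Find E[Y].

E[Y] = ∫_0^1 ∫_0^1 y × f(x,y) dx dy
= \frac{6}{7}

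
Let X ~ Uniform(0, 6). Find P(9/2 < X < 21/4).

P(9/2 < X < 21/4) = ∫_{9/2}^{21/4} f(x) dx
where f(x) = \frac{1}{6}
= \frac{1}{8}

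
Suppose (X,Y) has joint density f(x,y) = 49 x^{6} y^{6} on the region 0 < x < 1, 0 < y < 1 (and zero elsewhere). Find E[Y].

E[Y] = ∫_0^1 ∫_0^1 y × f(x,y) dx dy
= \frac{7}{8}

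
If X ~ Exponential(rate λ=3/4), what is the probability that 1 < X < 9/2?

P(1 < X < 9/2) = ∫_{1}^{9/2} f(x) dx
where f(x) = \frac{3 e^{- \frac{3 x}{4}}}{4}
= - \frac{1}{e^{\frac{27}{8}}} + e^{- \frac{3}{4}}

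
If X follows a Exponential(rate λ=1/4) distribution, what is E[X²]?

Using the identity E[X²] = Var(X) + (E[X])²:
E[X] = 4
Var(X) = 16
E[X²] = 16 + (4)²
= 32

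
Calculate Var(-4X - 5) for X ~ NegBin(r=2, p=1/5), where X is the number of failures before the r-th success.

For X ~ NegBin(r=2, p=1/5), where X is the number of failures before the r-th success:
Var(X) = 40
Var(-4X - 5) = (-4)² × Var(X) = 16 × 40 = 640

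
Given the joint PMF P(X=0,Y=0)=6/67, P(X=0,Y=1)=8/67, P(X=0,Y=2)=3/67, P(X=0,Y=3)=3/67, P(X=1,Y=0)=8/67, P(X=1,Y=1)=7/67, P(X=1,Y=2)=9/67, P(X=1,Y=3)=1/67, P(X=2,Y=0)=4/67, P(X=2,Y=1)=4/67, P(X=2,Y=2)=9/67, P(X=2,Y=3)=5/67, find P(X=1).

P(X=1) = P(X=1,Y=0) + P(X=1,Y=1) + P(X=1,Y=2) + P(X=1,Y=3)
= 8/67 + 7/67 + 9/67 + 1/67
= 25/67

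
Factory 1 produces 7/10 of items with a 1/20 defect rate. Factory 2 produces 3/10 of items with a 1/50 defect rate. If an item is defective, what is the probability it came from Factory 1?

Using Bayes' theorem:
P(F1) = 7/10, P(D|F1) = 1/20
P(F2) = 3/10, P(D|F2) = 1/50
P(D) = P(D|F1)P(F1) + P(D|F2)P(F2)
     = \frac{41}{1000}
P(F1|D) = P(D|F1)P(F1) / P(D)
= \frac{35}{41}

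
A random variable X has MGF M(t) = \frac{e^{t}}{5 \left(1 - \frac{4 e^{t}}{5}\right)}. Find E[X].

To find E[X], compute M^(1)(0):
M^(1)(t) = \frac{e^{t}}{5 \left(1 - \frac{4 e^{t}}{5}\right)} + \frac{4 e^{2 t}}{25 \left(1 - \frac{4 e^{t}}{5}\right)^{2}}
M^(1)(0) = 5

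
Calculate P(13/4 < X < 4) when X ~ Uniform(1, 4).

P(13/4 < X < 4) = ∫_{13/4}^{4} f(x) dx
where f(x) = \frac{1}{3}
= \frac{1}{4}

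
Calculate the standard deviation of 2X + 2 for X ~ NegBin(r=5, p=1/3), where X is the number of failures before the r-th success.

For X ~ NegBin(r=5, p=1/3), where X is the number of failures before the r-th success:
Var(X) = 30
SD(X) = √(Var(X)) = √(30) = \sqrt{30}
SD(2X + 2) = |2| × SD(X) = 2 × \sqrt{30} = 2 \sqrt{30}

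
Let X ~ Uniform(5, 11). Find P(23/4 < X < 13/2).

P(23/4 < X < 13/2) = ∫_{23/4}^{13/2} f(x) dx
where f(x) = \frac{1}{6}
= \frac{1}{8}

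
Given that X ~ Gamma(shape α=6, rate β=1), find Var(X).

For X ~ Gamma(shape α=6, rate β=1):
Var(X) = 6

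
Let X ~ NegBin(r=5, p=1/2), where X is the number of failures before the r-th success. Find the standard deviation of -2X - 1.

For X ~ NegBin(r=5, p=1/2), where X is the number of failures before the r-th success:
Var(X) = 10
SD(X) = √(Var(X)) = √(10) = \sqrt{10}
SD(-2X - 1) = |-2| × SD(X) = 2 × \sqrt{10} = 2 \sqrt{10}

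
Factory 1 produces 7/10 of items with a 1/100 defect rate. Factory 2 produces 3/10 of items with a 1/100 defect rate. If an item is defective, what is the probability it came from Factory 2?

Using Bayes' theorem:
P(F1) = 7/10, P(D|F1) = 1/100
P(F2) = 3/10, P(D|F2) = 1/100
P(D) = P(D|F1)P(F1) + P(D|F2)P(F2)
     = \frac{1}{100}
P(F2|D) = P(D|F2)P(F2) / P(D)
= \frac{3}{10}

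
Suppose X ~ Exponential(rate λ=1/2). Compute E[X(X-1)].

E[X(X-1)] = E[X² - X] = E[X²] - E[X]
E[X] = 2
E[X²] = Var(X) + (E[X])² = 4 + (2)² = 8
E[X(X-1)] = 8 - 2 = 6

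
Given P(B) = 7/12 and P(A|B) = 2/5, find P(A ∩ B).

By definition, P(A|B) = P(A ∩ B) / P(B)
So P(A ∩ B) = P(A|B) × P(B)
= 2/5 × 7/12
= 7/30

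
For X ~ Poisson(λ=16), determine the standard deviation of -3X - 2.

For X ~ Poisson(λ=16):
Var(X) = 16
SD(X) = √(Var(X)) = √(16) = 4
SD(-3X - 2) = |-3| × SD(X) = 3 × 4 = 12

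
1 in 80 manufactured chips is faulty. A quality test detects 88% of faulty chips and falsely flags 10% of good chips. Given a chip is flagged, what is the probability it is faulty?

Let D = the rare event, + = positive/flagged.
P(D) = 1/80
P(+|D) = 88/100 = 22/25
P(+|D') = 10/100 = 1/10
P(+) = P(+|D)P(D) + P(+|D')P(D')
     = \frac{22}{25} × \frac{1}{80} + \frac{1}{10} × \frac{79}{80}
     = \frac{439}{4000}
P(D|+) = P(+|D)P(D)/P(+) = \frac{44}{439}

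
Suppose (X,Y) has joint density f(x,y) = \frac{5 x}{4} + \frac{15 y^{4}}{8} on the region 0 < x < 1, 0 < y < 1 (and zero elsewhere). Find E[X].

E[X] = ∫_0^1 ∫_0^1 x × f(x,y) dy dx
= ∫_0^1 ∫_0^1 x × (\frac{5 x}{4} + \frac{15 y^{4}}{8}) dy dx
= \frac{29}{48}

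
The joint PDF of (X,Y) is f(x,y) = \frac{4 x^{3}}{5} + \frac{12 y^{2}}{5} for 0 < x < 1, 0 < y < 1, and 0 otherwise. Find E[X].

E[X] = ∫_0^1 ∫_0^1 x × f(x,y) dy dx
= ∫_0^1 ∫_0^1 x × (\frac{4 x^{3}}{5} + \frac{12 y^{2}}{5}) dy dx
= \frac{14}{25}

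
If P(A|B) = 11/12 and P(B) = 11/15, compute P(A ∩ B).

By definition, P(A|B) = P(A ∩ B) / P(B)
So P(A ∩ B) = P(A|B) × P(B)
= 11/12 × 11/15
= 121/180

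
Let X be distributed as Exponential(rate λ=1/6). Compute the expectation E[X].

For X ~ Exponential(rate λ=1/6), the expected value is:
E[X] = 6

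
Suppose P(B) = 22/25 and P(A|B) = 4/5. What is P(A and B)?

By definition, P(A|B) = P(A ∩ B) / P(B)
So P(A ∩ B) = P(A|B) × P(B)
= 4/5 × 22/25
= 88/125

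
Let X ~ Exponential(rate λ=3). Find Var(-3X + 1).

For X ~ Exponential(rate λ=3):
Var(X) = \frac{1}{9}
Var(-3X + 1) = (-3)² × Var(X) = 9 × \frac{1}{9} = 1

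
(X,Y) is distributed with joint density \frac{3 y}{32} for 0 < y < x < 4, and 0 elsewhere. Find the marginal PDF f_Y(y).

f_Y(y) = ∫_y^4 \frac{3 y}{32} dx = \frac{3 y \left(4 - y\right)}{32}
for 0 < y < 4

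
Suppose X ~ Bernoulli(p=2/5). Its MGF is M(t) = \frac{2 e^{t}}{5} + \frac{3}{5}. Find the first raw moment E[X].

To find E[X], compute M^(1)(0):
M^(1)(t) = \frac{2 e^{t}}{5}
M^(1)(0) = \frac{2}{5}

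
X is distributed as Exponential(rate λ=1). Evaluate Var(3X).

For X ~ Exponential(rate λ=1):
Var(X) = 1
Var(3X) = (3)² × Var(X) = 9 × 1 = 9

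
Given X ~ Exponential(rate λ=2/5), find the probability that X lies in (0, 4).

P(0 < X < 4) = ∫_{0}^{4} f(x) dx
where f(x) = \frac{2 e^{- \frac{2 x}{5}}}{5}
= 1 - e^{- \frac{8}{5}}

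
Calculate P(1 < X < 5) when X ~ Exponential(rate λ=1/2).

P(1 < X < 5) = ∫_{1}^{5} f(x) dx
where f(x) = \frac{e^{- \frac{x}{2}}}{2}
= - \frac{1 - e^{2}}{e^{\frac{5}{2}}}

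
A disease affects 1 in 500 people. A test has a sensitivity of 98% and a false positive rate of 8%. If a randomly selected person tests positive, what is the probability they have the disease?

Let D = the rare event, + = positive/flagged.
P(D) = 1/500
P(+|D) = 98/100 = 49/50
P(+|D') = 8/100 = 2/25
P(+) = P(+|D)P(D) + P(+|D')P(D')
     = \frac{49}{50} × \frac{1}{500} + \frac{2}{25} × \frac{499}{500}
     = \frac{409}{5000}
P(D|+) = P(+|D)P(D)/P(+) = \frac{49}{2045}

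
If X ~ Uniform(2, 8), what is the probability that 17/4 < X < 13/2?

P(17/4 < X < 13/2) = ∫_{17/4}^{13/2} f(x) dx
where f(x) = \frac{1}{6}
= \frac{3}{8}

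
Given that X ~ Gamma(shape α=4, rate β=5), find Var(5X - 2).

For X ~ Gamma(shape α=4, rate β=5):
Var(X) = \frac{4}{25}
Var(5X - 2) = (5)² × Var(X) = 25 × \frac{4}{25} = 4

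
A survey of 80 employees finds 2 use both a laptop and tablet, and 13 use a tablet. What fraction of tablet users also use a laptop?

P(A ∩ B) = 2/80 = 1/40
P(B) = 13/80
P(A|B) = P(A ∩ B) / P(B) = (1/40) / (13/80) = 2/13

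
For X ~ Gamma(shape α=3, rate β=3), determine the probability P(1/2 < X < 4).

P(1/2 < X < 4) = ∫_{1/2}^{4} f(x) dx
where f(x) = \frac{27 x^{2} e^{- 3 x}}{2}
= - \frac{85}{e^{12}} + \frac{29}{8 e^{\frac{3}{2}}}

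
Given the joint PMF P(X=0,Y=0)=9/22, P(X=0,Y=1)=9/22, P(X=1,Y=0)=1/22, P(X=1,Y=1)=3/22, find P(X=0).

P(X=0) = P(X=0,Y=0) + P(X=0,Y=1)
= 9/22 + 9/22
= 9/11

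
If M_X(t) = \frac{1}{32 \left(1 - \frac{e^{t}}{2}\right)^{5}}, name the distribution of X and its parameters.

The MGF M(t) = \frac{1}{32 \left(1 - \frac{e^{t}}{2}\right)^{5}} is the standard form for the NegativeBinomial distribution.
Comparing with the known MGF formula identifies: NegBin(r=5, p=1/2), X = failures before r-th success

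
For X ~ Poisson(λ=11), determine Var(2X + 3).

For X ~ Poisson(λ=11):
Var(X) = 11
Var(2X + 3) = (2)² × Var(X) = 4 × 11 = 44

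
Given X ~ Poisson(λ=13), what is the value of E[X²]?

Using the identity E[X²] = Var(X) + (E[X])²:
E[X] = 13
Var(X) = 13
E[X²] = 13 + (13)²
= 182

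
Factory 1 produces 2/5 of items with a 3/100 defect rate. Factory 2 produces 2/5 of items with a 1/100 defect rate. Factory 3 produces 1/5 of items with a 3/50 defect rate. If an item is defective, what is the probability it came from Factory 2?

Using Bayes' theorem:
P(F1) = 2/5, P(D|F1) = 3/100
P(F2) = 2/5, P(D|F2) = 1/100
P(F3) = 1/5, P(D|F3) = 3/50
P(D) = P(D|F1)P(F1) + P(D|F2)P(F2) + P(D|F3)P(F3)
     = \frac{7}{250}
P(F2|D) = P(D|F2)P(F2) / P(D)
= \frac{1}{7}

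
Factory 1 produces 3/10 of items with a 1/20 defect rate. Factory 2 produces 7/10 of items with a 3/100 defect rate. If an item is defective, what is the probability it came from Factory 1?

Using Bayes' theorem:
P(F1) = 3/10, P(D|F1) = 1/20
P(F2) = 7/10, P(D|F2) = 3/100
P(D) = P(D|F1)P(F1) + P(D|F2)P(F2)
     = \frac{9}{250}
P(F1|D) = P(D|F1)P(F1) / P(D)
= \frac{5}{12}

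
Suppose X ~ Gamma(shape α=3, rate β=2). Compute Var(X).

For X ~ Gamma(shape α=3, rate β=2):
Var(X) = \frac{3}{4}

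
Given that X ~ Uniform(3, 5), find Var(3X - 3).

For X ~ Uniform(3, 5):
Var(X) = \frac{1}{3}
Var(3X - 3) = (3)² × Var(X) = 9 × \frac{1}{3} = 3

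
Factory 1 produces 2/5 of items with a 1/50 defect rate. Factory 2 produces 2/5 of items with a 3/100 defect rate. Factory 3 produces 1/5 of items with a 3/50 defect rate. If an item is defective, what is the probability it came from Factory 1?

Using Bayes' theorem:
P(F1) = 2/5, P(D|F1) = 1/50
P(F2) = 2/5, P(D|F2) = 3/100
P(F3) = 1/5, P(D|F3) = 3/50
P(D) = P(D|F1)P(F1) + P(D|F2)P(F2) + P(D|F3)P(F3)
     = \frac{4}{125}
P(F1|D) = P(D|F1)P(F1) / P(D)
= \frac{1}{4}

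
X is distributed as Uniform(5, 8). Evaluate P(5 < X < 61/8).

P(5 < X < 61/8) = ∫_{5}^{61/8} f(x) dx
where f(x) = \frac{1}{3}
= \frac{7}{8}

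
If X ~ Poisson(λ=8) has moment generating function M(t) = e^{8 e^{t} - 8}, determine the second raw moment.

To find E[X^2], compute M^(2)(0):
M^(1)(t) = 8 e^{t} e^{8 e^{t} - 8}
M^(2)(t) = 64 e^{2 t} e^{8 e^{t} - 8} + 8 e^{t} e^{8 e^{t} - 8}
M^(2)(0) = 72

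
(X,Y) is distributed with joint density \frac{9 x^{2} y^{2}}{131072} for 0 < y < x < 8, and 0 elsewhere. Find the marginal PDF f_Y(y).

f_Y(y) = ∫_y^8 \frac{9 x^{2} y^{2}}{131072} dx = \frac{3 y^{2} \left(512 - y^{3}\right)}{131072}
for 0 < y < 8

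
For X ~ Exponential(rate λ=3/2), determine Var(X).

For X ~ Exponential(rate λ=3/2):
Var(X) = \frac{4}{9}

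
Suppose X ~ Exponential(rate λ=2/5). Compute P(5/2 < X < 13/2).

P(5/2 < X < 13/2) = ∫_{5/2}^{13/2} f(x) dx
where f(x) = \frac{2 e^{- \frac{2 x}{5}}}{5}
= - \frac{1}{e^{\frac{13}{5}}} + e^{-1}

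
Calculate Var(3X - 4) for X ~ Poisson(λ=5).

For X ~ Poisson(λ=5):
Var(X) = 5
Var(3X - 4) = (3)² × Var(X) = 9 × 5 = 45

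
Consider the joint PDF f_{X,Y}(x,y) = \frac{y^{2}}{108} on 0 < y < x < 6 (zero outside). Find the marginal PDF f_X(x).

f_X(x) = ∫_0^x \frac{y^{2}}{108} dy = \frac{x^{3}}{324}
for 0 < x < 6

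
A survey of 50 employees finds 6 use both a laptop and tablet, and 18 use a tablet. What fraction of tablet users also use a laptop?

P(A ∩ B) = 6/50 = 3/25
P(B) = 18/50 = 9/25
P(A|B) = P(A ∩ B) / P(B) = (3/25) / (9/25) = 1/3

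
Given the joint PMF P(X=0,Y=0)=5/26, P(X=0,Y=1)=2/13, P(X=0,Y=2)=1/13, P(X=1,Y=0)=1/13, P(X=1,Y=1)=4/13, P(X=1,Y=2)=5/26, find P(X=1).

P(X=1) = P(X=1,Y=0) + P(X=1,Y=1) + P(X=1,Y=2)
= 1/13 + 4/13 + 5/26
= 15/26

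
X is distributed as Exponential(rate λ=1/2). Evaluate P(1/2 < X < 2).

P(1/2 < X < 2) = ∫_{1/2}^{2} f(x) dx
where f(x) = \frac{e^{- \frac{x}{2}}}{2}
= - \frac{1}{e} + e^{- \frac{1}{4}}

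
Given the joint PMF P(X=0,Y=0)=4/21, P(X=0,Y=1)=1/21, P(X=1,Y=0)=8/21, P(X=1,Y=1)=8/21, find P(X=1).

P(X=1) = P(X=1,Y=0) + P(X=1,Y=1)
= 8/21 + 8/21
= 16/21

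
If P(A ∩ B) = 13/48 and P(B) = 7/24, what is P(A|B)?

P(A|B) = P(A ∩ B) / P(B)
= (13/48) / (7/24)
= 13/14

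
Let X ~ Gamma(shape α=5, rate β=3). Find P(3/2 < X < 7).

P(3/2 < X < 7) = ∫_{3/2}^{7} f(x) dx
where f(x) = \frac{81 x^{4} e^{- 3 x}}{8}
= - \frac{79115}{8 e^{21}} + \frac{6131}{128 e^{\frac{9}{2}}}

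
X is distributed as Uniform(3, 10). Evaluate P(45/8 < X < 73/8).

P(45/8 < X < 73/8) = ∫_{45/8}^{73/8} f(x) dx
where f(x) = \frac{1}{7}
= \frac{1}{2}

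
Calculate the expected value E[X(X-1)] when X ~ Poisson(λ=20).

E[X(X-1)] = E[X² - X] = E[X²] - E[X]
E[X] = 20
E[X²] = Var(X) + (E[X])² = 20 + (20)² = 420
E[X(X-1)] = 420 - 20 = 400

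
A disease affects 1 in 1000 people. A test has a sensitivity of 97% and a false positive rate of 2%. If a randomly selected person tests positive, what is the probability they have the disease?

Let D = the rare event, + = positive/flagged.
P(D) = 1/1000
P(+|D) = 97/100
P(+|D') = 2/100 = 1/50
P(+) = P(+|D)P(D) + P(+|D')P(D')
     = \frac{97}{100} × \frac{1}{1000} + \frac{1}{50} × \frac{999}{1000}
     = \frac{419}{20000}
P(D|+) = P(+|D)P(D)/P(+) = \frac{97}{2095}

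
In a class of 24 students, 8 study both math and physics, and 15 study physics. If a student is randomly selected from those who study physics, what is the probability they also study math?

P(A ∩ B) = 8/24 = 1/3
P(B) = 15/24 = 5/8
P(A|B) = P(A ∩ B) / P(B) = (1/3) / (5/8) = 8/15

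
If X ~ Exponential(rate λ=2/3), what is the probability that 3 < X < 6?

P(3 < X < 6) = ∫_{3}^{6} f(x) dx
where f(x) = \frac{2 e^{- \frac{2 x}{3}}}{3}
= - \frac{1 - e^{2}}{e^{4}}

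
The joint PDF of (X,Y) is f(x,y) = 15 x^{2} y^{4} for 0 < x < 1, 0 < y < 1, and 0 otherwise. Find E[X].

E[X] = ∫_0^1 ∫_0^1 x × f(x,y) dy dx
= ∫_0^1 ∫_0^1 x × (15 x^{2} y^{4}) dy dx
= \frac{3}{4}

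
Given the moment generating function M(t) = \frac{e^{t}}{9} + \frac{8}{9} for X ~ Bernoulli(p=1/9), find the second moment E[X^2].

To find E[X^2], compute M^(2)(0):
M^(1)(t) = \frac{e^{t}}{9}
M^(2)(t) = \frac{e^{t}}{9}
M^(2)(0) = \frac{1}{9}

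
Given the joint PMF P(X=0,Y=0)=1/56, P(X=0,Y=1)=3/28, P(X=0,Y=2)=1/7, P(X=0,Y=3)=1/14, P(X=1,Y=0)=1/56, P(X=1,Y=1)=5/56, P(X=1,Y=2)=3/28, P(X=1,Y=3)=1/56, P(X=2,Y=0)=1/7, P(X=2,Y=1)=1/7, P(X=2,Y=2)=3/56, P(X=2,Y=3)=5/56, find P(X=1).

P(X=1) = P(X=1,Y=0) + P(X=1,Y=1) + P(X=1,Y=2) + P(X=1,Y=3)
= 1/56 + 5/56 + 3/28 + 1/56
= 13/56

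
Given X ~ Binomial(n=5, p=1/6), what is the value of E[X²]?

Using the identity E[X²] = Var(X) + (E[X])²:
E[X] = \frac{5}{6}
Var(X) = \frac{25}{36}
E[X²] = \frac{25}{36} + (\frac{5}{6})²
= \frac{25}{18}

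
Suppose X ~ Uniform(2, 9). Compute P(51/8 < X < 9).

P(51/8 < X < 9) = ∫_{51/8}^{9} f(x) dx
where f(x) = \frac{1}{7}
= \frac{3}{8}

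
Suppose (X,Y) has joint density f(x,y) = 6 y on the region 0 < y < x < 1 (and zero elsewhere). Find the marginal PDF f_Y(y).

f_Y(y) = ∫_y^1 6 y dx = 6 y \left(1 - y\right)
for 0 < y < 1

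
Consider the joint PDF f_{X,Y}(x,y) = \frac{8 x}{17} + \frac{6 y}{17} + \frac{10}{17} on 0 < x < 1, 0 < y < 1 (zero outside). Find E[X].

E[X] = ∫_0^1 ∫_0^1 x × f(x,y) dy dx
= ∫_0^1 ∫_0^1 x × (\frac{8 x}{17} + \frac{6 y}{17} + \frac{10}{17}) dy dx
= \frac{55}{102}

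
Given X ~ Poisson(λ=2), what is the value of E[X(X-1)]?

E[X(X-1)] = E[X² - X] = E[X²] - E[X]
E[X] = 2
E[X²] = Var(X) + (E[X])² = 2 + (2)² = 6
E[X(X-1)] = 6 - 2 = 4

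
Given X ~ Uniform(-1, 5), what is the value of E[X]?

For X ~ Uniform(-1, 5), the expected value is:
E[X] = 2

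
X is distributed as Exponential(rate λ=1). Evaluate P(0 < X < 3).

P(0 < X < 3) = ∫_{0}^{3} f(x) dx
where f(x) = e^{- x}
= 1 - e^{-3}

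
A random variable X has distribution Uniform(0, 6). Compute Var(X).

For X ~ Uniform(0, 6):
Var(X) = 3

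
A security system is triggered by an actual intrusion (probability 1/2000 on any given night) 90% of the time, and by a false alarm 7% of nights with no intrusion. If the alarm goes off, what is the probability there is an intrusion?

Let D = the rare event, + = positive/flagged.
P(D) = 1/2000
P(+|D) = 90/100 = 9/10
P(+|D') = 7/100
P(+) = P(+|D)P(D) + P(+|D')P(D')
     = \frac{9}{10} × \frac{1}{2000} + \frac{7}{100} × \frac{1999}{2000}
     = \frac{14083}{200000}
P(D|+) = P(+|D)P(D)/P(+) = \frac{90}{14083}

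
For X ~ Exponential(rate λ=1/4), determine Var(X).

For X ~ Exponential(rate λ=1/4):
Var(X) = 16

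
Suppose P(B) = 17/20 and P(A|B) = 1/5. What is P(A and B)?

By definition, P(A|B) = P(A ∩ B) / P(B)
So P(A ∩ B) = P(A|B) × P(B)
= 1/5 × 17/20
= 17/100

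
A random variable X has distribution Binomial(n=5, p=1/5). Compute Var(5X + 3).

For X ~ Binomial(n=5, p=1/5):
Var(X) = \frac{4}{5}
Var(5X + 3) = (5)² × Var(X) = 25 × \frac{4}{5} = 20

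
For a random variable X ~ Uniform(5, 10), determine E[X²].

Using the identity E[X²] = Var(X) + (E[X])²:
E[X] = \frac{15}{2}
Var(X) = \frac{25}{12}
E[X²] = \frac{25}{12} + (\frac{15}{2})²
= \frac{175}{3}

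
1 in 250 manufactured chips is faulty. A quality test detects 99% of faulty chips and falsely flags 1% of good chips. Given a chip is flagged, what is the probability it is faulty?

Let D = the rare event, + = positive/flagged.
P(D) = 1/250
P(+|D) = 99/100
P(+|D') = 1/100
P(+) = P(+|D)P(D) + P(+|D')P(D')
     = \frac{99}{100} × \frac{1}{250} + \frac{1}{100} × \frac{249}{250}
     = \frac{87}{6250}
P(D|+) = P(+|D)P(D)/P(+) = \frac{33}{116}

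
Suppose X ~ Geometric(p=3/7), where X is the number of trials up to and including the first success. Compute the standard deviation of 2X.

For X ~ Geometric(p=3/7), where X is the number of trials up to and including the first success:
Var(X) = \frac{28}{9}
SD(X) = √(Var(X)) = √(\frac{28}{9}) = \frac{2 \sqrt{7}}{3}
SD(2X) = |2| × SD(X) = 2 × \frac{2 \sqrt{7}}{3} = \frac{4 \sqrt{7}}{3}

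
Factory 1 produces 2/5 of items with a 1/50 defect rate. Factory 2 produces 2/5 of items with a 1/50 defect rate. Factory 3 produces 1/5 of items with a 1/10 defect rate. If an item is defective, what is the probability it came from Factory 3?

Using Bayes' theorem:
P(F1) = 2/5, P(D|F1) = 1/50
P(F2) = 2/5, P(D|F2) = 1/50
P(F3) = 1/5, P(D|F3) = 1/10
P(D) = P(D|F1)P(F1) + P(D|F2)P(F2) + P(D|F3)P(F3)
     = \frac{9}{250}
P(F3|D) = P(D|F3)P(F3) / P(D)
= \frac{5}{9}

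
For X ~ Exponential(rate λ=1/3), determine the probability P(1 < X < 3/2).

P(1 < X < 3/2) = ∫_{1}^{3/2} f(x) dx
where f(x) = \frac{e^{- \frac{x}{3}}}{3}
= - \frac{1}{e^{\frac{1}{2}}} + e^{- \frac{1}{3}}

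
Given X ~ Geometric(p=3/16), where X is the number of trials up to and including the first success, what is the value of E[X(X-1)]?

E[X(X-1)] = E[X² - X] = E[X²] - E[X]
E[X] = \frac{16}{3}
E[X²] = Var(X) + (E[X])² = \frac{208}{9} + (\frac{16}{3})² = \frac{464}{9}
E[X(X-1)] = \frac{464}{9} - \frac{16}{3} = \frac{416}{9}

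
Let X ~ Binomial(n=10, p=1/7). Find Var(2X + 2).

For X ~ Binomial(n=10, p=1/7):
Var(X) = \frac{60}{49}
Var(2X + 2) = (2)² × Var(X) = 4 × \frac{60}{49} = \frac{240}{49}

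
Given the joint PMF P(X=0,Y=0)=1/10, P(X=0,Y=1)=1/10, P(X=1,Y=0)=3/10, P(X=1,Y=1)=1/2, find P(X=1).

P(X=1) = P(X=1,Y=0) + P(X=1,Y=1)
= 3/10 + 1/2
= 4/5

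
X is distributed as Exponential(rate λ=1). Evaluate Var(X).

For X ~ Exponential(rate λ=1):
Var(X) = 1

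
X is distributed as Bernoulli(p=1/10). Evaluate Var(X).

For X ~ Bernoulli(p=1/10):
Var(X) = \frac{9}{100}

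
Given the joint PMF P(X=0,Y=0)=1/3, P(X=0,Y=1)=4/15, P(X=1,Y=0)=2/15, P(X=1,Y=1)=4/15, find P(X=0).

P(X=0) = P(X=0,Y=0) + P(X=0,Y=1)
= 1/3 + 4/15
= 3/5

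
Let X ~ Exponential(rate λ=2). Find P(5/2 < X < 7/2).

P(5/2 < X < 7/2) = ∫_{5/2}^{7/2} f(x) dx
where f(x) = 2 e^{- 2 x}
= - \frac{1 - e^{2}}{e^{7}}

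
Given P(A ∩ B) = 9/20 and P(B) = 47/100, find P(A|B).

P(A|B) = P(A ∩ B) / P(B)
= (9/20) / (47/100)
= 45/47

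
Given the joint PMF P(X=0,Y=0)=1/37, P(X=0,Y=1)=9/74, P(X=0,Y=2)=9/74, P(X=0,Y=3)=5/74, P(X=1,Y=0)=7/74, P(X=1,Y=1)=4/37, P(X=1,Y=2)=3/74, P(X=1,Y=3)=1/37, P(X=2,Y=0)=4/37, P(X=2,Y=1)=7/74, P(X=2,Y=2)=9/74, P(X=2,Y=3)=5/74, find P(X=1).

P(X=1) = P(X=1,Y=0) + P(X=1,Y=1) + P(X=1,Y=2) + P(X=1,Y=3)
= 7/74 + 4/37 + 3/74 + 1/37
= 10/37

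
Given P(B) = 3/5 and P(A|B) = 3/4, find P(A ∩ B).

By definition, P(A|B) = P(A ∩ B) / P(B)
So P(A ∩ B) = P(A|B) × P(B)
= 3/4 × 3/5
= 9/20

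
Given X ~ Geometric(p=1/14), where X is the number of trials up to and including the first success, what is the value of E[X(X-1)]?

E[X(X-1)] = E[X² - X] = E[X²] - E[X]
E[X] = 14
E[X²] = Var(X) + (E[X])² = 182 + (14)² = 378
E[X(X-1)] = 378 - 14 = 364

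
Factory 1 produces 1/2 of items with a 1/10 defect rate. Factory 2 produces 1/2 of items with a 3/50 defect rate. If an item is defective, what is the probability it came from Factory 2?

Using Bayes' theorem:
P(F1) = 1/2, P(D|F1) = 1/10
P(F2) = 1/2, P(D|F2) = 3/50
P(D) = P(D|F1)P(F1) + P(D|F2)P(F2)
     = \frac{2}{25}
P(F2|D) = P(D|F2)P(F2) / P(D)
= \frac{3}{8}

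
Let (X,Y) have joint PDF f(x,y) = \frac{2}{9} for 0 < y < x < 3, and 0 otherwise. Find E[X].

f_X(x) = ∫_0^x \frac{2}{9} dy = \frac{2 x}{9}
E[X] = ∫_0^3 x × (\frac{2 x}{9}) dx = 2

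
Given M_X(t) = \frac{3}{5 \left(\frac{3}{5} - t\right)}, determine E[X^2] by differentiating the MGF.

To find E[X^2], compute M^(2)(0):
M^(1)(t) = \frac{3}{5 \left(\frac{3}{5} - t\right)^{2}}
M^(2)(t) = \frac{6}{5 \left(\frac{3}{5} - t\right)^{3}}
M^(2)(0) = \frac{50}{9}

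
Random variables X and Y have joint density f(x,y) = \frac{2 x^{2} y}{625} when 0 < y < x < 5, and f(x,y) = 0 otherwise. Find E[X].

f_X(x) = ∫_0^x \frac{2 x^{2} y}{625} dy = \frac{x^{4}}{625}
E[X] = ∫_0^5 x × (\frac{x^{4}}{625}) dx = \frac{25}{6}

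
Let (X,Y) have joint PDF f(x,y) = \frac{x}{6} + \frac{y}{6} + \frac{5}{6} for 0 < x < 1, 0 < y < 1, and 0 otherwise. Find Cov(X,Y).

E[XY] = ∫∫ xy × f(x,y) dx dy = \frac{19}{72}
E[X] = \frac{37}{72}
E[Y] = \frac{37}{72}
Cov(X,Y) = E[XY] - E[X]E[Y] = - \frac{1}{5184}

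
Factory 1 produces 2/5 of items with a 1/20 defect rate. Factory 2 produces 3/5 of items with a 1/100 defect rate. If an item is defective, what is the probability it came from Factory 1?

Using Bayes' theorem:
P(F1) = 2/5, P(D|F1) = 1/20
P(F2) = 3/5, P(D|F2) = 1/100
P(D) = P(D|F1)P(F1) + P(D|F2)P(F2)
     = \frac{13}{500}
P(F1|D) = P(D|F1)P(F1) / P(D)
= \frac{10}{13}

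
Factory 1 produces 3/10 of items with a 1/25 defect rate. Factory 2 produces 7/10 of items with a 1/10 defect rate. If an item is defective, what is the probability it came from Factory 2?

Using Bayes' theorem:
P(F1) = 3/10, P(D|F1) = 1/25
P(F2) = 7/10, P(D|F2) = 1/10
P(D) = P(D|F1)P(F1) + P(D|F2)P(F2)
     = \frac{41}{500}
P(F2|D) = P(D|F2)P(F2) / P(D)
= \frac{35}{41}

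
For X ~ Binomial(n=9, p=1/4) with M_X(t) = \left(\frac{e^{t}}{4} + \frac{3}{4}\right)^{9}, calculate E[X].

To find E[X], compute M^(1)(0):
M^(1)(t) = \frac{9 \left(\frac{e^{t}}{4} + \frac{3}{4}\right)^{8} e^{t}}{4}
M^(1)(0) = \frac{9}{4}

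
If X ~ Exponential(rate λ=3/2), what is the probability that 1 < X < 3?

P(1 < X < 3) = ∫_{1}^{3} f(x) dx
where f(x) = \frac{3 e^{- \frac{3 x}{2}}}{2}
= - \frac{1 - e^{3}}{e^{\frac{9}{2}}}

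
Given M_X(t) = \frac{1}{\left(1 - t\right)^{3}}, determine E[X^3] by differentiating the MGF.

To find E[X^3], compute M^(3)(0):
M^(1)(t) = \frac{3}{\left(1 - t\right)^{4}}
M^(2)(t) = \frac{12}{\left(1 - t\right)^{5}}
M^(3)(t) = \frac{60}{\left(1 - t\right)^{6}}
M^(3)(0) = 60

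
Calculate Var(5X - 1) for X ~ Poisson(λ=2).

For X ~ Poisson(λ=2):
Var(X) = 2
Var(5X - 1) = (5)² × Var(X) = 25 × 2 = 50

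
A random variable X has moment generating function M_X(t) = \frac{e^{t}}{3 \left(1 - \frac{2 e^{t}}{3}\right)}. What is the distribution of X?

The MGF M(t) = \frac{e^{t}}{3 \left(1 - \frac{2 e^{t}}{3}\right)} is the standard form for the Geometric distribution.
Comparing with the known MGF formula identifies: Geometric(p=1/3), X = trial number of first success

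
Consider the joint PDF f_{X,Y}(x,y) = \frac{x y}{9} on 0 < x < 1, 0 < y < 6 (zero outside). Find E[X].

f_X(x) = ∫_0^6 \frac{x y}{9} dy = 2 x
E[X] = ∫_0^1 x × (2 x) dx = \frac{2}{3}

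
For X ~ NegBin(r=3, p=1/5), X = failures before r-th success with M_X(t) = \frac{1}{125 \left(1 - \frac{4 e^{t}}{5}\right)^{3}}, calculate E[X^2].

To find E[X^2], compute M^(2)(0):
M^(1)(t) = \frac{12 e^{t}}{625 \left(1 - \frac{4 e^{t}}{5}\right)^{4}}
M^(2)(t) = \frac{12 e^{t}}{625 \left(1 - \frac{4 e^{t}}{5}\right)^{4}} + \frac{192 e^{2 t}}{3125 \left(1 - \frac{4 e^{t}}{5}\right)^{5}}
M^(2)(0) = 204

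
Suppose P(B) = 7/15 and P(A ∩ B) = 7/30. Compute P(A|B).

P(A|B) = P(A ∩ B) / P(B)
= (7/30) / (7/15)
= 1/2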